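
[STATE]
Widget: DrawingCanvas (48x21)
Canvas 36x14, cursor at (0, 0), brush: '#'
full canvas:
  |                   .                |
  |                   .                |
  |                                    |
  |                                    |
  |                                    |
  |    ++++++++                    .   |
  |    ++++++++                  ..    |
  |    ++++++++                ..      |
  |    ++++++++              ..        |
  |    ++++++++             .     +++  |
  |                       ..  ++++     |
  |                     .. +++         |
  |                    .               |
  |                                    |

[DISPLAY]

+                  .                            
                   .                            
                                                
                                                
                                                
    ++++++++                    .               
    ++++++++                  ..                
    ++++++++                ..                  
    ++++++++              ..                    
    ++++++++             .     +++              
                       ..  ++++                 
                     .. +++                     
                    .                           
                                                
                                                
                                                
                                                
                                                
                                                
                                                
                                                


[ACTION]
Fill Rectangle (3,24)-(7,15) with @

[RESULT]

+                  .                            
                   .                            
                                                
               @@@@@@@@@@                       
               @@@@@@@@@@                       
    ++++++++   @@@@@@@@@@       .               
    ++++++++   @@@@@@@@@@     ..                
    ++++++++   @@@@@@@@@@   ..                  
    ++++++++              ..                    
    ++++++++             .     +++              
                       ..  ++++                 
                     .. +++                     
                    .                           
                                                
                                                
                                                
                                                
                                                
                                                
                                                
                                                


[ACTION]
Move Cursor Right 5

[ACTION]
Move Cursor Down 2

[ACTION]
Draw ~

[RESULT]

                   .                            
                   .                            
     ~                                          
               @@@@@@@@@@                       
               @@@@@@@@@@                       
    ++++++++   @@@@@@@@@@       .               
    ++++++++   @@@@@@@@@@     ..                
    ++++++++   @@@@@@@@@@   ..                  
    ++++++++              ..                    
    ++++++++             .     +++              
                       ..  ++++                 
                     .. +++                     
                    .                           
                                                
                                                
                                                
                                                
                                                
                                                
                                                
                                                


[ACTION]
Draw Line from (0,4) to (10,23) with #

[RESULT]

    #              .                            
     ##            .                            
     ~ ##                                       
         ##    @@@@@@@@@@                       
           ##  @@@@@@@@@@                       
    ++++++++ ##@@@@@@@@@@       .               
    ++++++++   ##@@@@@@@@     ..                
    ++++++++   @@##@@@@@@   ..                  
    ++++++++       ##     ..                    
    ++++++++         ##  .     +++              
                       #.  ++++                 
                     .. +++                     
                    .                           
                                                
                                                
                                                
                                                
                                                
                                                
                                                
                                                


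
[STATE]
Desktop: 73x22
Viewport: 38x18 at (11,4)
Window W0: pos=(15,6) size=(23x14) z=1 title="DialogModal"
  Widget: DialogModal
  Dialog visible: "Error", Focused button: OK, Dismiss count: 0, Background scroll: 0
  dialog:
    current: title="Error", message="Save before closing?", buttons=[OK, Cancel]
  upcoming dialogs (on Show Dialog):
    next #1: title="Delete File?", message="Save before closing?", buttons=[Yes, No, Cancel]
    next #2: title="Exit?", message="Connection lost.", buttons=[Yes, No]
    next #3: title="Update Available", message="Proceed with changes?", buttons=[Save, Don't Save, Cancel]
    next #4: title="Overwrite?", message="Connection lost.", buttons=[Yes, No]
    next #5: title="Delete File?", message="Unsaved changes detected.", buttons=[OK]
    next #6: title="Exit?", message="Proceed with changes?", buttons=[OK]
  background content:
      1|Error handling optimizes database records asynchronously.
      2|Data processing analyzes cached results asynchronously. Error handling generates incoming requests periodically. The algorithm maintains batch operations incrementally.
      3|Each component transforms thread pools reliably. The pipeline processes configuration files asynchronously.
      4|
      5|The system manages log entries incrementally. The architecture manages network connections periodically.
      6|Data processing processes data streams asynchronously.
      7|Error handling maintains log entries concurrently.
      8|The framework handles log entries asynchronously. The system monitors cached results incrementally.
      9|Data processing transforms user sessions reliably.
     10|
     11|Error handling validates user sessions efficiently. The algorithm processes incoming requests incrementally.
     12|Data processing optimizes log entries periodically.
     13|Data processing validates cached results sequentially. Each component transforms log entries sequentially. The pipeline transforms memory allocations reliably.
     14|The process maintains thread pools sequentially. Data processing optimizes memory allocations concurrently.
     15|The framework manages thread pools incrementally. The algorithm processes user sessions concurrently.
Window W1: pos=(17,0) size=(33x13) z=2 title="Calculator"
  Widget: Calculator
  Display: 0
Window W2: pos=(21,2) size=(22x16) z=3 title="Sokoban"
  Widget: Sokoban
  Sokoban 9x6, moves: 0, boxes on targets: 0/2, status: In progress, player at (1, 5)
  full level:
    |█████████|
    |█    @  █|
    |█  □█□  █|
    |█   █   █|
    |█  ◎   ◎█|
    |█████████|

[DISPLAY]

      ┃┌──┠────────────────────┨      
      ┃│ 7┃█████████           ┃      
    ┏━┃├──┃█    @  █           ┃      
    ┃ ┃│ 4┃█  □█□  █           ┃      
    ┠─┃├──┃█   █   █           ┃      
    ┃E┃│ 1┃█  ◎   ◎█           ┃      
    ┃D┃├──┃█████████           ┃      
    ┃E┃│ 0┃Moves: 0  0/2       ┃      
    ┃ ┗━━━┃                    ┃━━━━━━
    ┃Th│Sa┃                    ┃      
    ┃Da│ [┃                    ┃      
    ┃Er└──┃                    ┃      
    ┃The f┃                    ┃      
    ┃Data ┗━━━━━━━━━━━━━━━━━━━━┛      
    ┃                     ┃           
    ┗━━━━━━━━━━━━━━━━━━━━━┛           
                                      
                                      


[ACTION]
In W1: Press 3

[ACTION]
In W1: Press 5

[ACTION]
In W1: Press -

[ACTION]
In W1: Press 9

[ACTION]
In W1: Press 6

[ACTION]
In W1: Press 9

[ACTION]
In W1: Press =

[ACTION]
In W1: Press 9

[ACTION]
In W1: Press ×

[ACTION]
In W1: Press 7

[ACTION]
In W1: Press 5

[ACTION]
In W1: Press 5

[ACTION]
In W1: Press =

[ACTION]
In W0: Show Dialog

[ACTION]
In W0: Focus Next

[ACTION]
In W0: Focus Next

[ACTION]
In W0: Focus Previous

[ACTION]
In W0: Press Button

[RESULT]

      ┃┌──┠────────────────────┨      
      ┃│ 7┃█████████           ┃      
    ┏━┃├──┃█    @  █           ┃      
    ┃ ┃│ 4┃█  □█□  █           ┃      
    ┠─┃├──┃█   █   █           ┃      
    ┃E┃│ 1┃█  ◎   ◎█           ┃      
    ┃D┃├──┃█████████           ┃      
    ┃E┃│ 0┃Moves: 0  0/2       ┃      
    ┃ ┗━━━┃                    ┃━━━━━━
    ┃The s┃                    ┃      
    ┃Data ┃                    ┃      
    ┃Error┃                    ┃      
    ┃The f┃                    ┃      
    ┃Data ┗━━━━━━━━━━━━━━━━━━━━┛      
    ┃                     ┃           
    ┗━━━━━━━━━━━━━━━━━━━━━┛           
                                      
                                      


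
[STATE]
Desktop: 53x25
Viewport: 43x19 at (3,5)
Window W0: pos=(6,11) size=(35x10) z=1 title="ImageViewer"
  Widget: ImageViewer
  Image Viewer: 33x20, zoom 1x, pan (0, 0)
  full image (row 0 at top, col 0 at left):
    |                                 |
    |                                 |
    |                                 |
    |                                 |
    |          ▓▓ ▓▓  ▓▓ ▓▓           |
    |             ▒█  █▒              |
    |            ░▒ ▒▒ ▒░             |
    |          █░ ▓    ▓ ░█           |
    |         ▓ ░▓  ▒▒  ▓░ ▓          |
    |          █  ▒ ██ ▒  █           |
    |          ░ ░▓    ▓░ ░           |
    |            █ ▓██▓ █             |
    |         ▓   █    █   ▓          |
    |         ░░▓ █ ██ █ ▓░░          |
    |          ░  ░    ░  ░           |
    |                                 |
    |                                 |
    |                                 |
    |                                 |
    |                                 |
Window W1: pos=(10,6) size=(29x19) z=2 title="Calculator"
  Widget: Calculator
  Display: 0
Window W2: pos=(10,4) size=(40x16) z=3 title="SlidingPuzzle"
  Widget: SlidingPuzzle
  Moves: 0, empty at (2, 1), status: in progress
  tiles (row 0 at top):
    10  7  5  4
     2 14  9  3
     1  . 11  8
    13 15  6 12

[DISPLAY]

       ┃ SlidingPuzzle                     
       ┠───────────────────────────────────
       ┃┌────┬────┬────┬────┐              
       ┃│ 10 │  7 │  5 │  4 │              
       ┃├────┼────┼────┼────┤              
       ┃│  2 │ 14 │  9 │  3 │              
   ┏━━━┃├────┼────┼────┼────┤              
   ┃ Im┃│  1 │    │ 11 │  8 │              
   ┠───┃├────┼────┼────┼────┤              
   ┃   ┃│ 13 │ 15 │  6 │ 12 │              
   ┃   ┃└────┴────┴────┴────┘              
   ┃   ┃Moves: 0                           
   ┃   ┃                                   
   ┃   ┃                                   
   ┃   ┗━━━━━━━━━━━━━━━━━━━━━━━━━━━━━━━━━━━
   ┗━━━┃└───┴───┴───┴───┘          ┃━┛     
       ┃                           ┃       
       ┃                           ┃       
       ┃                           ┃       


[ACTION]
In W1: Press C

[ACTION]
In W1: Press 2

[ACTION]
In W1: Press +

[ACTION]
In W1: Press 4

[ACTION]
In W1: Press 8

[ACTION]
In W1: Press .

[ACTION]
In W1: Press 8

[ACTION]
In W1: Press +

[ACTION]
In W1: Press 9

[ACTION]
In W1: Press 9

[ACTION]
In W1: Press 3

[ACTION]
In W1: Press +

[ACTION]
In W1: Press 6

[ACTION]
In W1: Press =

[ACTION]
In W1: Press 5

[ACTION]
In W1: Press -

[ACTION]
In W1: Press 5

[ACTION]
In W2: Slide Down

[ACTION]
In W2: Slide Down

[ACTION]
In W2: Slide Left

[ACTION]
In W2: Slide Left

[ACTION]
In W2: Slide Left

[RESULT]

       ┃ SlidingPuzzle                     
       ┠───────────────────────────────────
       ┃┌────┬────┬────┬────┐              
       ┃│ 10 │  5 │  4 │    │              
       ┃├────┼────┼────┼────┤              
       ┃│  2 │  7 │  9 │  3 │              
   ┏━━━┃├────┼────┼────┼────┤              
   ┃ Im┃│  1 │ 14 │ 11 │  8 │              
   ┠───┃├────┼────┼────┼────┤              
   ┃   ┃│ 13 │ 15 │  6 │ 12 │              
   ┃   ┃└────┴────┴────┴────┘              
   ┃   ┃Moves: 4                           
   ┃   ┃                                   
   ┃   ┃                                   
   ┃   ┗━━━━━━━━━━━━━━━━━━━━━━━━━━━━━━━━━━━
   ┗━━━┃└───┴───┴───┴───┘          ┃━┛     
       ┃                           ┃       
       ┃                           ┃       
       ┃                           ┃       


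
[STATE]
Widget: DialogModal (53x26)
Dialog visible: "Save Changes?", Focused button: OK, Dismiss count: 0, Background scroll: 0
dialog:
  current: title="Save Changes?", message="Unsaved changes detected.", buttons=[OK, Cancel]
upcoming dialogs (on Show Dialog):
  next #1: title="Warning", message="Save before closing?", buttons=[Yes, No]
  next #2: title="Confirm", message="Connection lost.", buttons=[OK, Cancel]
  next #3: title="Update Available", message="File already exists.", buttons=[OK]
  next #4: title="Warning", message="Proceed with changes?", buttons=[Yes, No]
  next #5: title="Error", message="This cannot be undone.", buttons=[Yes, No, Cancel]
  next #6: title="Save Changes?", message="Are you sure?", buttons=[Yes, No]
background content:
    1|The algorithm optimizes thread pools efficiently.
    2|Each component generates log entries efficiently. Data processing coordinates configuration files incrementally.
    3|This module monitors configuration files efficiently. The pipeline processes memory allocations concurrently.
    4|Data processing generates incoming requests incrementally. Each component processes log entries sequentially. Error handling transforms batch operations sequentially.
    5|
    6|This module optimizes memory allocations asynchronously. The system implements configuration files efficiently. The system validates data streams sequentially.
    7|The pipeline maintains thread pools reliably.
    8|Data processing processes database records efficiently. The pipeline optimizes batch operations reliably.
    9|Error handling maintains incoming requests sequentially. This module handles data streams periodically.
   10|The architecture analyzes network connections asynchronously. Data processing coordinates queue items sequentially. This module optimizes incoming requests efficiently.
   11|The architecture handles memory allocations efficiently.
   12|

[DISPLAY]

The algorithm optimizes thread pools efficiently.    
Each component generates log entries efficiently. Dat
This module monitors configuration files efficiently.
Data processing generates incoming requests increment
                                                     
This module optimizes memory allocations asynchronous
The pipeline maintains thread pools reliably.        
Data processing processes database records efficientl
Error handling maintains incoming requests sequential
The architecture analyzes network connections asynchr
The architec┌───────────────────────────┐ns efficient
            │       Save Changes?       │            
            │ Unsaved changes detected. │            
            │       [OK]  Cancel        │            
            └───────────────────────────┘            
                                                     
                                                     
                                                     
                                                     
                                                     
                                                     
                                                     
                                                     
                                                     
                                                     
                                                     


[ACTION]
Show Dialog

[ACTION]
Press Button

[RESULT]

The algorithm optimizes thread pools efficiently.    
Each component generates log entries efficiently. Dat
This module monitors configuration files efficiently.
Data processing generates incoming requests increment
                                                     
This module optimizes memory allocations asynchronous
The pipeline maintains thread pools reliably.        
Data processing processes database records efficientl
Error handling maintains incoming requests sequential
The architecture analyzes network connections asynchr
The architecture handles memory allocations efficient
                                                     
                                                     
                                                     
                                                     
                                                     
                                                     
                                                     
                                                     
                                                     
                                                     
                                                     
                                                     
                                                     
                                                     
                                                     


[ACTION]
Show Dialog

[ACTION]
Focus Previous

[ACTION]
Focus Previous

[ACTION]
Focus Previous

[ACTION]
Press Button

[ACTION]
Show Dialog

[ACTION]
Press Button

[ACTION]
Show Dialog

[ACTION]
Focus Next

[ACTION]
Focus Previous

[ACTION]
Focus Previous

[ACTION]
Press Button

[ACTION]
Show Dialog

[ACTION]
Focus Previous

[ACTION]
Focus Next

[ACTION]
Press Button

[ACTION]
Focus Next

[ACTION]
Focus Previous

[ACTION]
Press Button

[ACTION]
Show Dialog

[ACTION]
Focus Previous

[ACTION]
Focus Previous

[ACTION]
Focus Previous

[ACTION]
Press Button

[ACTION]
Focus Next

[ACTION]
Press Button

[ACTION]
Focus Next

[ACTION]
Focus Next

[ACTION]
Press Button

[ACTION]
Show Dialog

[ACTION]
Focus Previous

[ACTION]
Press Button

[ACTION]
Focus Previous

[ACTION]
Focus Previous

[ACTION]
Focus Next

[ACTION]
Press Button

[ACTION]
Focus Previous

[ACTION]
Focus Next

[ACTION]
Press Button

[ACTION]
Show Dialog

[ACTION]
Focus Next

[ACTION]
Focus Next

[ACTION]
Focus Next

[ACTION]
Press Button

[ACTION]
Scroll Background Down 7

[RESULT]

Data processing processes database records efficientl
Error handling maintains incoming requests sequential
The architecture analyzes network connections asynchr
The architecture handles memory allocations efficient
                                                     
                                                     
                                                     
                                                     
                                                     
                                                     
                                                     
                                                     
                                                     
                                                     
                                                     
                                                     
                                                     
                                                     
                                                     
                                                     
                                                     
                                                     
                                                     
                                                     
                                                     
                                                     


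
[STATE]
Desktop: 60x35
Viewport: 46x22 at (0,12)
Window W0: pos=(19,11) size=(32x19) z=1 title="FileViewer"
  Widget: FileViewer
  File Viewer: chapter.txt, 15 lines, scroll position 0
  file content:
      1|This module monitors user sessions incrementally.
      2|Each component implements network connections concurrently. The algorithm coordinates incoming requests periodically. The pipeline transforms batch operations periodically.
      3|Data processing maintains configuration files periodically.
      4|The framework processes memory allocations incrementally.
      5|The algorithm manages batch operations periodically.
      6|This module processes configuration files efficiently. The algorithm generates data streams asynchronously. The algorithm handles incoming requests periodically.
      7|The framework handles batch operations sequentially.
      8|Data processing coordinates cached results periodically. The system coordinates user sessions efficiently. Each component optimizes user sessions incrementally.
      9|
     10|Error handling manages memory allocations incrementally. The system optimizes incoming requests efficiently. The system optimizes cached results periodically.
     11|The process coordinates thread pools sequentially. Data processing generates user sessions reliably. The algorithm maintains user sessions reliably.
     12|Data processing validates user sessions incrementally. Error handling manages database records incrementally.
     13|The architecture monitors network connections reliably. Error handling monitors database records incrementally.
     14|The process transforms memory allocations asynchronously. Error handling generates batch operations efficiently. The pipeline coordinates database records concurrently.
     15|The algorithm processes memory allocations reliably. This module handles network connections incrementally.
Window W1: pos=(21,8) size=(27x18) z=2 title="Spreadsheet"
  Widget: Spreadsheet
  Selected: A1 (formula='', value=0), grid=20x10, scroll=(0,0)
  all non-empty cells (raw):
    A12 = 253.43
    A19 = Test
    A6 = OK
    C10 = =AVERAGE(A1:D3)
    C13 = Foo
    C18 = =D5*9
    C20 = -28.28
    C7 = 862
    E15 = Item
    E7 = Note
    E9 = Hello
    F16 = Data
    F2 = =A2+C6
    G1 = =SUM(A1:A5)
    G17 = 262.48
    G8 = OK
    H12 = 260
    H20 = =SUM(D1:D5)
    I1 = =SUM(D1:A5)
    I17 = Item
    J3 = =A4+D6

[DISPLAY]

                   ┃ ┃       A       B       C
                   ┠─┃------------------------
                   ┃T┃  1      [0]       0    
                   ┃E┃  2        0       0    
                   ┃D┃  3        0       0    
                   ┃T┃  4        0       0    
                   ┃T┃  5        0       0    
                   ┃T┃  6 OK             0    
                   ┃T┃  7        0       0    
                   ┃D┃  8        0       0    
                   ┃ ┃  9        0       0    
                   ┃E┃ 10        0       0    
                   ┃T┃ 11        0       0    
                   ┃D┗━━━━━━━━━━━━━━━━━━━━━━━━
                   ┃The architecture monitors 
                   ┃The process transforms mem
                   ┃The algorithm processes me
                   ┗━━━━━━━━━━━━━━━━━━━━━━━━━━
                                              
                                              
                                              
                                              


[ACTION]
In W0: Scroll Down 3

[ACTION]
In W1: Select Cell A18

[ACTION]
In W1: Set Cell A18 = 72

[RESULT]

                   ┃ ┃       A       B       C
                   ┠─┃------------------------
                   ┃T┃  1        0       0    
                   ┃E┃  2        0       0    
                   ┃D┃  3        0       0    
                   ┃T┃  4        0       0    
                   ┃T┃  5        0       0    
                   ┃T┃  6 OK             0    
                   ┃T┃  7        0       0    
                   ┃D┃  8        0       0    
                   ┃ ┃  9        0       0    
                   ┃E┃ 10        0       0    
                   ┃T┃ 11        0       0    
                   ┃D┗━━━━━━━━━━━━━━━━━━━━━━━━
                   ┃The architecture monitors 
                   ┃The process transforms mem
                   ┃The algorithm processes me
                   ┗━━━━━━━━━━━━━━━━━━━━━━━━━━
                                              
                                              
                                              
                                              


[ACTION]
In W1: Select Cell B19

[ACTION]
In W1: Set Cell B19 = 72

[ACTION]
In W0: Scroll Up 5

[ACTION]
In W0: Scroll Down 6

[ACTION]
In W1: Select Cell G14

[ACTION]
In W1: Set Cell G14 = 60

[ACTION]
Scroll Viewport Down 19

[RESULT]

                   ┠─┃------------------------
                   ┃T┃  1        0       0    
                   ┃E┃  2        0       0    
                   ┃D┃  3        0       0    
                   ┃T┃  4        0       0    
                   ┃T┃  5        0       0    
                   ┃T┃  6 OK             0    
                   ┃T┃  7        0       0    
                   ┃D┃  8        0       0    
                   ┃ ┃  9        0       0    
                   ┃E┃ 10        0       0    
                   ┃T┃ 11        0       0    
                   ┃D┗━━━━━━━━━━━━━━━━━━━━━━━━
                   ┃The architecture monitors 
                   ┃The process transforms mem
                   ┃The algorithm processes me
                   ┗━━━━━━━━━━━━━━━━━━━━━━━━━━
                                              
                                              
                                              
                                              
                                              


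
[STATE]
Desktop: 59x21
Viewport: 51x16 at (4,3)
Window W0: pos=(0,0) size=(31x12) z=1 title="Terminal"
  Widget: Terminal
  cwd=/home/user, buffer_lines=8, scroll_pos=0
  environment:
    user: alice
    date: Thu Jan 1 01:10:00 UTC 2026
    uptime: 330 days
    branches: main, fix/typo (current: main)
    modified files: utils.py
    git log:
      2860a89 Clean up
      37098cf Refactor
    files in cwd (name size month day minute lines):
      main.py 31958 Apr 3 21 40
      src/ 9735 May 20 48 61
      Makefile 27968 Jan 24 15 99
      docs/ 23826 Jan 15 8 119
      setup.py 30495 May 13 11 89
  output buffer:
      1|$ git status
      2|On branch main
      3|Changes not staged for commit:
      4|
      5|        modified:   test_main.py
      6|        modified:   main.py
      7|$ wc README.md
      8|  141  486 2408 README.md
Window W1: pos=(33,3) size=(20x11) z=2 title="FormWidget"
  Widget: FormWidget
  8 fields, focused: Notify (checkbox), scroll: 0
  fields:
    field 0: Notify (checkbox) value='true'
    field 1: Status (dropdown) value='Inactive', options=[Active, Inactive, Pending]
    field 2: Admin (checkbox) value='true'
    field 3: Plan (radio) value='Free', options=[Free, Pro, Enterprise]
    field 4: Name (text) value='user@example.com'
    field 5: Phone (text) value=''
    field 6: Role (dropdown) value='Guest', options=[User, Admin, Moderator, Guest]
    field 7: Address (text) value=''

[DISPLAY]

it status                 ┃  ┏━━━━━━━━━━━━━━━━━━┓  
branch main               ┃  ┃ FormWidget       ┃  
nges not staged for commit┃  ┠──────────────────┨  
                          ┃  ┃> Notify:     [x] ┃  
     modified:   test_main┃  ┃  Status:     [I▼]┃  
     modified:   main.py  ┃  ┃  Admin:      [x] ┃  
c README.md               ┃  ┃  Plan:       (●) ┃  
41  486 2408 README.md    ┃  ┃  Name:       [us]┃  
━━━━━━━━━━━━━━━━━━━━━━━━━━┛  ┃  Phone:      [  ]┃  
                             ┃  Role:       [G▼]┃  
                             ┗━━━━━━━━━━━━━━━━━━┛  
                                                   
                                                   
                                                   
                                                   
                                                   


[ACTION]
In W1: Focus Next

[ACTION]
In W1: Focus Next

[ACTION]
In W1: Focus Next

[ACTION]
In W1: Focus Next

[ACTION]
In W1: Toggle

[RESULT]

it status                 ┃  ┏━━━━━━━━━━━━━━━━━━┓  
branch main               ┃  ┃ FormWidget       ┃  
nges not staged for commit┃  ┠──────────────────┨  
                          ┃  ┃  Notify:     [x] ┃  
     modified:   test_main┃  ┃  Status:     [I▼]┃  
     modified:   main.py  ┃  ┃  Admin:      [x] ┃  
c README.md               ┃  ┃  Plan:       (●) ┃  
41  486 2408 README.md    ┃  ┃> Name:       [us]┃  
━━━━━━━━━━━━━━━━━━━━━━━━━━┛  ┃  Phone:      [  ]┃  
                             ┃  Role:       [G▼]┃  
                             ┗━━━━━━━━━━━━━━━━━━┛  
                                                   
                                                   
                                                   
                                                   
                                                   


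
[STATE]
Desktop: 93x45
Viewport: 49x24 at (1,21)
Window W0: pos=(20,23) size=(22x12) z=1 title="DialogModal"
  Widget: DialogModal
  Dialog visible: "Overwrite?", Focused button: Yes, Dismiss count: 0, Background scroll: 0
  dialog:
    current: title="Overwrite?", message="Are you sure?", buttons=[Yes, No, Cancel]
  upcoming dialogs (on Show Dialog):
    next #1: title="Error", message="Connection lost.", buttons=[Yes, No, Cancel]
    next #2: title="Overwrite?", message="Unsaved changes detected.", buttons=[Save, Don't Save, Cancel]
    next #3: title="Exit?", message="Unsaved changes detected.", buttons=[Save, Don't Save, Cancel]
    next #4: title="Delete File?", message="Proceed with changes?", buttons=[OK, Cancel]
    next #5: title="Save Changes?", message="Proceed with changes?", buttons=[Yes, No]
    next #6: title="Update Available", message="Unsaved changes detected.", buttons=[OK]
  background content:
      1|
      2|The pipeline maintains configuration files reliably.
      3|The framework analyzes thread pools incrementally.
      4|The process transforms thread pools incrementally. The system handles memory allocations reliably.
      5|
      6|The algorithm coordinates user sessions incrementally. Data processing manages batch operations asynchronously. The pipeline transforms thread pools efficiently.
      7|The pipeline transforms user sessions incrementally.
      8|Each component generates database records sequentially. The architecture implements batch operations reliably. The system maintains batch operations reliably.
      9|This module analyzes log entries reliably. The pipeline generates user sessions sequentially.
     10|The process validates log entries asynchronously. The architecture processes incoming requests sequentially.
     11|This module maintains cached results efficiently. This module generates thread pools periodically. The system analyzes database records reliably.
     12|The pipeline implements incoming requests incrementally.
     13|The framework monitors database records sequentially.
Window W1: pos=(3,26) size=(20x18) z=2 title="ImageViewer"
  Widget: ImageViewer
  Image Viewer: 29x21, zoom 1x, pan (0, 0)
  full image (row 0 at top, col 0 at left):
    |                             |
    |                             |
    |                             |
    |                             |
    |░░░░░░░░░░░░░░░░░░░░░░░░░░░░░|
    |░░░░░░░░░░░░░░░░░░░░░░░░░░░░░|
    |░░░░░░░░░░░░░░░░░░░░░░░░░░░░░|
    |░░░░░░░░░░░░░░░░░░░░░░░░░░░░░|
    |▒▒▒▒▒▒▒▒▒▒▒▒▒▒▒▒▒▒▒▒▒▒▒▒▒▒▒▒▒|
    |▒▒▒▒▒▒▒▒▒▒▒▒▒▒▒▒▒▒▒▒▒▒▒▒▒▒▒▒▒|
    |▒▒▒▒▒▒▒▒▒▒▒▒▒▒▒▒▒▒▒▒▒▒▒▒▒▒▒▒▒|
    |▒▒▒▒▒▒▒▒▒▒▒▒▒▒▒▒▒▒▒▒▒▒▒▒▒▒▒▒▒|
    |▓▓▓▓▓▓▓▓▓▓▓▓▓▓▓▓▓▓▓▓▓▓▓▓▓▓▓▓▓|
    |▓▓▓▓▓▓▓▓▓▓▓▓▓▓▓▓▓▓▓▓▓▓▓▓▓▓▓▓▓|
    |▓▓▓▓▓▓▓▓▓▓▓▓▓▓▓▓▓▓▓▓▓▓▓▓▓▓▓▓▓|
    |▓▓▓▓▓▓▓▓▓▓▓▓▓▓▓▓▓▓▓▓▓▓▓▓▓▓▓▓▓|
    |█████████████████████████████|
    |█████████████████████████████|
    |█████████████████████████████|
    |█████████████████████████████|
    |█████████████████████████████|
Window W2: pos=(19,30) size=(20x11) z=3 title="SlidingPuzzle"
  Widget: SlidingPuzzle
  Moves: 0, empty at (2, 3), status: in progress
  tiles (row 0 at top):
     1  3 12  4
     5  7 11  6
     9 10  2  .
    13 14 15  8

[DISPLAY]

                                                 
                                                 
                   ┏━━━━━━━━━━━━━━━━━━━━┓        
                   ┃ DialogModal        ┃        
                   ┠────────────────────┨        
  ┏━━━━━━━━━━━━━━━━━━┓                  ┃        
  ┃ ImageViewer      ┃┌──────────────┐ai┃        
  ┠──────────────────┨│  Overwrite?  │yz┃        
  ┃                  ┃│Are you sure? │or┃        
  ┃               ┏━━━━━━━━━━━━━━━━━━┓  ┃        
  ┃               ┃ SlidingPuzzle    ┃di┃        
  ┃               ┠──────────────────┨fo┃        
  ┃░░░░░░░░░░░░░░░┃┌────┬────┬────┬──┃er┃        
  ┃░░░░░░░░░░░░░░░┃│  1 │  3 │ 12 │  ┃━━┛        
  ┃░░░░░░░░░░░░░░░┃├────┼────┼────┼──┃           
  ┃░░░░░░░░░░░░░░░┃│  5 │  7 │ 11 │  ┃           
  ┃▒▒▒▒▒▒▒▒▒▒▒▒▒▒▒┃├────┼────┼────┼──┃           
  ┃▒▒▒▒▒▒▒▒▒▒▒▒▒▒▒┃│  9 │ 10 │  2 │  ┃           
  ┃▒▒▒▒▒▒▒▒▒▒▒▒▒▒▒┃├────┼────┼────┼──┃           
  ┃▒▒▒▒▒▒▒▒▒▒▒▒▒▒▒┗━━━━━━━━━━━━━━━━━━┛           
  ┃▓▓▓▓▓▓▓▓▓▓▓▓▓▓▓▓▓▓┃                           
  ┃▓▓▓▓▓▓▓▓▓▓▓▓▓▓▓▓▓▓┃                           
  ┗━━━━━━━━━━━━━━━━━━┛                           
                                                 


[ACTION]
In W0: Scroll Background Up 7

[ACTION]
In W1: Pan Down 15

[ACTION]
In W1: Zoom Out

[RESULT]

                                                 
                                                 
                   ┏━━━━━━━━━━━━━━━━━━━━┓        
                   ┃ DialogModal        ┃        
                   ┠────────────────────┨        
  ┏━━━━━━━━━━━━━━━━━━┓                  ┃        
  ┃ ImageViewer      ┃┌──────────────┐ai┃        
  ┠──────────────────┨│  Overwrite?  │yz┃        
  ┃▓▓▓▓▓▓▓▓▓▓▓▓▓▓▓▓▓▓┃│Are you sure? │or┃        
  ┃███████████████┏━━━━━━━━━━━━━━━━━━┓  ┃        
  ┃███████████████┃ SlidingPuzzle    ┃di┃        
  ┃███████████████┠──────────────────┨fo┃        
  ┃███████████████┃┌────┬────┬────┬──┃er┃        
  ┃███████████████┃│  1 │  3 │ 12 │  ┃━━┛        
  ┃               ┃├────┼────┼────┼──┃           
  ┃               ┃│  5 │  7 │ 11 │  ┃           
  ┃               ┃├────┼────┼────┼──┃           
  ┃               ┃│  9 │ 10 │  2 │  ┃           
  ┃               ┃├────┼────┼────┼──┃           
  ┃               ┗━━━━━━━━━━━━━━━━━━┛           
  ┃                  ┃                           
  ┃                  ┃                           
  ┗━━━━━━━━━━━━━━━━━━┛                           
                                                 


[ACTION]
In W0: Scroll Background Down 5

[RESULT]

                                                 
                                                 
                   ┏━━━━━━━━━━━━━━━━━━━━┓        
                   ┃ DialogModal        ┃        
                   ┠────────────────────┨        
  ┏━━━━━━━━━━━━━━━━━━┓e algorithm coordi┃        
  ┃ ImageViewer      ┃┌──────────────┐fo┃        
  ┠──────────────────┨│  Overwrite?  │er┃        
  ┃▓▓▓▓▓▓▓▓▓▓▓▓▓▓▓▓▓▓┃│Are you sure? │es┃        
  ┃███████████████┏━━━━━━━━━━━━━━━━━━┓te┃        
  ┃███████████████┃ SlidingPuzzle    ┃in┃        
  ┃███████████████┠──────────────────┨me┃        
  ┃███████████████┃┌────┬────┬────┬──┃to┃        
  ┃███████████████┃│  1 │  3 │ 12 │  ┃━━┛        
  ┃               ┃├────┼────┼────┼──┃           
  ┃               ┃│  5 │  7 │ 11 │  ┃           
  ┃               ┃├────┼────┼────┼──┃           
  ┃               ┃│  9 │ 10 │  2 │  ┃           
  ┃               ┃├────┼────┼────┼──┃           
  ┃               ┗━━━━━━━━━━━━━━━━━━┛           
  ┃                  ┃                           
  ┃                  ┃                           
  ┗━━━━━━━━━━━━━━━━━━┛                           
                                                 
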